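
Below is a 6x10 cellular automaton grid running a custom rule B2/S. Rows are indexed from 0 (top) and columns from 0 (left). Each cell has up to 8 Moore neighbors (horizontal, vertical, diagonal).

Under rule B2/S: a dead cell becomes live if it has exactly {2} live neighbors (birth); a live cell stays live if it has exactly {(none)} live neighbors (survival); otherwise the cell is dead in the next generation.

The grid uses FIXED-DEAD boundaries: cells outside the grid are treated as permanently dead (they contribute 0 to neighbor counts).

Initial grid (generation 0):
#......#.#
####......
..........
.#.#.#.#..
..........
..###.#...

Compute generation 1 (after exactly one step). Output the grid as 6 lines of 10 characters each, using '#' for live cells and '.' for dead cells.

Simulating step by step:
Generation 0 (given above): 15 live cells
Generation 1: 10 live cells
(generation 1 grid is the final answer)

Answer: ...#....#.
........#.
......#...
..#.#.#...
.#.....#..
.....#....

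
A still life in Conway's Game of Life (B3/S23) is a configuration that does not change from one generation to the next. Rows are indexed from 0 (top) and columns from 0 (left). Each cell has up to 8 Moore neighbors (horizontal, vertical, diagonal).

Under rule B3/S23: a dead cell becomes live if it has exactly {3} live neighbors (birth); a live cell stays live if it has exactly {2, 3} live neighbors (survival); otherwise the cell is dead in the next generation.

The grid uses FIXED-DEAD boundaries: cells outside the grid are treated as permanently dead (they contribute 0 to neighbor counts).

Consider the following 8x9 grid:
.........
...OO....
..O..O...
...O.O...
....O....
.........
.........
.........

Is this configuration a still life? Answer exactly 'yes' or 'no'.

Compute generation 1 and compare to generation 0 (given above):
Generation 1:
.........
...OO....
..O..O...
...O.O...
....O....
.........
.........
.........
The grids are IDENTICAL -> still life.

Answer: yes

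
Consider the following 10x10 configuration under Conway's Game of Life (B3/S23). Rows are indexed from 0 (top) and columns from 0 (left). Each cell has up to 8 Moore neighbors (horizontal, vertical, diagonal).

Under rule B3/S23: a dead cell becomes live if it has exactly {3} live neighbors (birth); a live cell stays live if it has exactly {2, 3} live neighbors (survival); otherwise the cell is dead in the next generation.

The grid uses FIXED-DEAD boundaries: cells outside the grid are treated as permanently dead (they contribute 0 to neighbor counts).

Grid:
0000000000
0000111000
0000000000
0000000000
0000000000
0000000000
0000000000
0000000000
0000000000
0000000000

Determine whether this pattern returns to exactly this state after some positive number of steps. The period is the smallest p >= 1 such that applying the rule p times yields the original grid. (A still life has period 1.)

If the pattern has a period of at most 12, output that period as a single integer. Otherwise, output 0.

Answer: 2

Derivation:
Simulating and comparing each generation to the original:
Gen 0 (original, given above): 3 live cells
Gen 1: 3 live cells, differs from original
Gen 2: 3 live cells, MATCHES original -> period = 2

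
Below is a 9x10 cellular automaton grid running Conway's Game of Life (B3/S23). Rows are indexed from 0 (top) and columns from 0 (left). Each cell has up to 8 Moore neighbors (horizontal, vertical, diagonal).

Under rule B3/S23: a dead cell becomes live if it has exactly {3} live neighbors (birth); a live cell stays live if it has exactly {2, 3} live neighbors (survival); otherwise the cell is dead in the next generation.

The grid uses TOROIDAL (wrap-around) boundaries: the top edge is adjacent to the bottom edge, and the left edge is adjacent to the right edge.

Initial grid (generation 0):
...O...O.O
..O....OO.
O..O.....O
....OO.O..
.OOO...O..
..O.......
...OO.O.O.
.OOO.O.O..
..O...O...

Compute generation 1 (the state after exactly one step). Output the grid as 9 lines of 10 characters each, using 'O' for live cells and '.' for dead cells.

Simulating step by step:
Generation 0 (given above): 28 live cells
Generation 1: 39 live cells
(generation 1 grid is the final answer)

Answer: ..OO..OO..
O.OO...O..
...OO.OO.O
OO..O.O.O.
.OOOO.O...
.O..O..O..
.O..OOOO..
.O...O.O..
.O..O.OOO.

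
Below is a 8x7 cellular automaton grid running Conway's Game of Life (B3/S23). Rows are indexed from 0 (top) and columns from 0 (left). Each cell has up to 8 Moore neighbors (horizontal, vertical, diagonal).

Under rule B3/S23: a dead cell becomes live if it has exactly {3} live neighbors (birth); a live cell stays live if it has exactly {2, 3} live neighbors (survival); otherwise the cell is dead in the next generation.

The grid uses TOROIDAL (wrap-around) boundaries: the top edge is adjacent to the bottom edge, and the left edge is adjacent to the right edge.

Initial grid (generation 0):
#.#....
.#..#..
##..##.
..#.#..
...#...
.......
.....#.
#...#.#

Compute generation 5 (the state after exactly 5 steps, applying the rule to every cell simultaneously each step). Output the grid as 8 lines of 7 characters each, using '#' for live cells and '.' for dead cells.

Simulating step by step:
Generation 0 (given above): 15 live cells
Generation 1: 25 live cells
#..#.##
..#####
###.##.
.##.##.
...#...
.......
.....##
##...##
Generation 2: 10 live cells
...#...
.......
#......
#....##
..###..
.......
.....#.
.#.....
Generation 3: 13 live cells
.......
.......
#......
##.####
...####
...##..
.......
.......
Generation 4: 8 live cells
.......
.......
##..##.
.###...
.......
...#...
.......
.......
Generation 5: 10 live cells
(generation 5 grid is the final answer)

Answer: .......
.......
##.##..
#####..
...#...
.......
.......
.......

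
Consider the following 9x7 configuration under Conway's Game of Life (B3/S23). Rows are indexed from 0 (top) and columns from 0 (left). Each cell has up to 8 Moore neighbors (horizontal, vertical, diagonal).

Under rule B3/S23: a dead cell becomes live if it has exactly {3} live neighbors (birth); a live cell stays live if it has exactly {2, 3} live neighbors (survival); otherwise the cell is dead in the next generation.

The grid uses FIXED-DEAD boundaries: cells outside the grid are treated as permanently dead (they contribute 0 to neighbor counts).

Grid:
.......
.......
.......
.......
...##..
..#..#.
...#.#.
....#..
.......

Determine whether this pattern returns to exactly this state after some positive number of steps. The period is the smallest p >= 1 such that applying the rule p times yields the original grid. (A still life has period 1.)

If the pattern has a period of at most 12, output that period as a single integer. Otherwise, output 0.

Simulating and comparing each generation to the original:
Gen 0 (original, given above): 7 live cells
Gen 1: 7 live cells, MATCHES original -> period = 1

Answer: 1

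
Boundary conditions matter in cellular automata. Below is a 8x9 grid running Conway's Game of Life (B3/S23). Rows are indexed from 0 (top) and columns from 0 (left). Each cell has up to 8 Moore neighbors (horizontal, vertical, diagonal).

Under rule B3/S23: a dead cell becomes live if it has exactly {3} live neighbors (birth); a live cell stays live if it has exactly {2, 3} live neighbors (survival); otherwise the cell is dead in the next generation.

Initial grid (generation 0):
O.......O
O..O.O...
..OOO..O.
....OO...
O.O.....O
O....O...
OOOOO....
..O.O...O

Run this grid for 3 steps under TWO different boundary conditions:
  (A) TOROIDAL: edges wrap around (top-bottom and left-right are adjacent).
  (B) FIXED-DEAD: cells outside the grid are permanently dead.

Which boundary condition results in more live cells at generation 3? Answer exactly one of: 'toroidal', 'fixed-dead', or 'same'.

Answer: toroidal

Derivation:
Under TOROIDAL boundary, generation 3:
...O...OO
...OO....
....O.O.O
OOO.O.OOO
OOOO....O
..O.....O
OO......O
.O.OOO.O.
Population = 30

Under FIXED-DEAD boundary, generation 3:
.OOO.....
.OOOO....
....OO...
O.O.O....
O.OO.....
O........
....OO...
....OO...
Population = 20

Comparison: toroidal=30, fixed-dead=20 -> toroidal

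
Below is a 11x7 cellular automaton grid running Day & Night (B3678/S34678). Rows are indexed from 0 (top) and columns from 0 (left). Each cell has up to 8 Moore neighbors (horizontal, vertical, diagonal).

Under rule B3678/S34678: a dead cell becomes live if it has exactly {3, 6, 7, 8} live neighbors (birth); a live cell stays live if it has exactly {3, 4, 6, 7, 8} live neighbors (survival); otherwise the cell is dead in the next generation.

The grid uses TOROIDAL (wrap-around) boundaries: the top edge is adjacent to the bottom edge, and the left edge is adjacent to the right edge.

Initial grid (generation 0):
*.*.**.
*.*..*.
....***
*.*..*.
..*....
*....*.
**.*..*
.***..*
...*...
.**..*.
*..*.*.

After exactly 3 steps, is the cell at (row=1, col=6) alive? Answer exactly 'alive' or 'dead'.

Simulating step by step:
Generation 0 (given above): 31 live cells
Generation 1: 30 live cells
....***
......*
*..***.
.*.***.
.......
*.*....
.*..***
.*.**..
*.***..
..**..*
...*.*.
Generation 2: 35 live cells
....***
*..*.**
..**.*.
..**.**
.****..
.*...**
.*..**.
.*....*
...***.
.**..*.
..**.*.
Generation 3: 39 live cells
*.*....
..***..
*******
..****.
.*.**..
.*...*.
..*..*.
*.**...
**..***
..*.***
.***.*.

Cell (1,6) at generation 3: 0 -> dead

Answer: dead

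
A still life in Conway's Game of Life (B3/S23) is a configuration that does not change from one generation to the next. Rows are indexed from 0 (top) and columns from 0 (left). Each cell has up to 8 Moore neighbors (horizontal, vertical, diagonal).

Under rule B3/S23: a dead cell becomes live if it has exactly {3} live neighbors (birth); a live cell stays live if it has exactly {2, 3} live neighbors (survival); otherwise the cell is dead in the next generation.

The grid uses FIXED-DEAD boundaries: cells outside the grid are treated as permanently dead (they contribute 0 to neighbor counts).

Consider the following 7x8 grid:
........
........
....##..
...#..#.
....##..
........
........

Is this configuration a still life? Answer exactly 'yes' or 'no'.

Answer: yes

Derivation:
Compute generation 1 and compare to generation 0 (given above):
Generation 1:
........
........
....##..
...#..#.
....##..
........
........
The grids are IDENTICAL -> still life.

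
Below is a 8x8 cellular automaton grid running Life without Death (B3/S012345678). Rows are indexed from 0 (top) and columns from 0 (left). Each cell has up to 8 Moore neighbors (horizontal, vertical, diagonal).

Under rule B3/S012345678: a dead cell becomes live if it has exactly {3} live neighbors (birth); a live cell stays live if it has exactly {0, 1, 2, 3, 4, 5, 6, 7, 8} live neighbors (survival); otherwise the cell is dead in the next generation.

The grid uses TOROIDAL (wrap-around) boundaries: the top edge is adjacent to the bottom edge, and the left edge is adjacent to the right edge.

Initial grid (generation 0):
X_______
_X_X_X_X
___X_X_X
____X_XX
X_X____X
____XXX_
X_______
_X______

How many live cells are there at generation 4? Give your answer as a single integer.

Simulating step by step:
Generation 0 (given above): 19 live cells
Generation 1: 31 live cells
XXX_____
_XXX_X_X
__XX_X_X
___XXXXX
X_XXX__X
XX__XXX_
X____X__
XX______
Generation 2: 40 live cells
XXXX___X
_XXX_X_X
_XXX_X_X
_X_XXXXX
X_XXX__X
XXX_XXX_
X___XXX_
XXX____X
Generation 3: 43 live cells
XXXXX__X
_XXX_X_X
_XXX_X_X
_X_XXXXX
X_XXX__X
XXX_XXX_
X___XXX_
XXX_XX_X
Generation 4: 43 live cells
XXXXX__X
_XXX_X_X
_XXX_X_X
_X_XXXXX
X_XXX__X
XXX_XXX_
X___XXX_
XXX_XX_X
Population at generation 4: 43

Answer: 43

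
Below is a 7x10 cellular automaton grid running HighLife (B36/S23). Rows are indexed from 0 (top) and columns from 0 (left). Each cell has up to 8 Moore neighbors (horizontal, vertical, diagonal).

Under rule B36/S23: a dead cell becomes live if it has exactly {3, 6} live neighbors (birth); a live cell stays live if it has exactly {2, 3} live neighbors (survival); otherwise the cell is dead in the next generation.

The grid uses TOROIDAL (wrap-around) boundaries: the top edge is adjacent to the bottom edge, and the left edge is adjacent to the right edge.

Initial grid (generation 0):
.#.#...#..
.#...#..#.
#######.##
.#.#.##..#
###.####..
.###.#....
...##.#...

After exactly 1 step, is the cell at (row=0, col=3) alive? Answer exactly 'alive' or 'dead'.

Answer: alive

Derivation:
Simulating step by step:
Generation 0 (given above): 34 live cells
Generation 1: 17 live cells
...#.###..
..#..#..#.
...#....#.
..........
.......#..
#...#..#..
.##..##...

Cell (0,3) at generation 1: 1 -> alive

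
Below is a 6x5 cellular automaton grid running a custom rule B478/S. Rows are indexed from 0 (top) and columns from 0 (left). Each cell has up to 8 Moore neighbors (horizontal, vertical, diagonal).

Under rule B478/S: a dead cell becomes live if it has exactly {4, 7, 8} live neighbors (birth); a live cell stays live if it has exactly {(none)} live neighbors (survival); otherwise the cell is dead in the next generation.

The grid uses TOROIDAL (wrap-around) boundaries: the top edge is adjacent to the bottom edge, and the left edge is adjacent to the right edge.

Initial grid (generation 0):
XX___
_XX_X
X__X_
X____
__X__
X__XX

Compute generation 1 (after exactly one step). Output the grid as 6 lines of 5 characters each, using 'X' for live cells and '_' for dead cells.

Answer: __XX_
_____
_X__X
_____
____X
_X___

Derivation:
Simulating step by step:
Generation 0 (given above): 12 live cells
Generation 1: 6 live cells
(generation 1 grid is the final answer)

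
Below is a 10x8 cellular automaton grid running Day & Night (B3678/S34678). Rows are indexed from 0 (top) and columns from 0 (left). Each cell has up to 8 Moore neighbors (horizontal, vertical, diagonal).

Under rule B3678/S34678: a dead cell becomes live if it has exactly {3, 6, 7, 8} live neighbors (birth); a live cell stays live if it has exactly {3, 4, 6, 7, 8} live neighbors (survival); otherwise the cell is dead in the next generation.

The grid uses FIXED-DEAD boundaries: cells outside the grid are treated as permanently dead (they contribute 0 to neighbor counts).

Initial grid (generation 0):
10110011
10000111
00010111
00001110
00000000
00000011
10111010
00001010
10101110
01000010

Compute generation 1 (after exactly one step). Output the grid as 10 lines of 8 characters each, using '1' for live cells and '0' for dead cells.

Answer: 01000111
01110110
00000111
00001111
00000001
00010100
00010010
00111111
01010011
00000000

Derivation:
Simulating step by step:
Generation 0 (given above): 32 live cells
Generation 1: 31 live cells
(generation 1 grid is the final answer)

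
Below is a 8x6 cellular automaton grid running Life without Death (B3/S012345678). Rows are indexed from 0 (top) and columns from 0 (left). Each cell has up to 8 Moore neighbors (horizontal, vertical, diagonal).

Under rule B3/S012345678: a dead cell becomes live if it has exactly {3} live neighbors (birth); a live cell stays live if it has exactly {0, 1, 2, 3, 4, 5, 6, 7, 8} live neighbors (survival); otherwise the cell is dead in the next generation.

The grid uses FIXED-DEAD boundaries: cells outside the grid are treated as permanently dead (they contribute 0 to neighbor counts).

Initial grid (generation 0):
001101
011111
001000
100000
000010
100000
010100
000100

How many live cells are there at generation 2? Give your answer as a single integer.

Simulating step by step:
Generation 0 (given above): 15 live cells
Generation 1: 19 live cells
011101
011111
001010
100000
000010
100000
011100
001100
Generation 2: 25 live cells
011101
011111
001011
100100
000010
111100
011100
011100
Population at generation 2: 25

Answer: 25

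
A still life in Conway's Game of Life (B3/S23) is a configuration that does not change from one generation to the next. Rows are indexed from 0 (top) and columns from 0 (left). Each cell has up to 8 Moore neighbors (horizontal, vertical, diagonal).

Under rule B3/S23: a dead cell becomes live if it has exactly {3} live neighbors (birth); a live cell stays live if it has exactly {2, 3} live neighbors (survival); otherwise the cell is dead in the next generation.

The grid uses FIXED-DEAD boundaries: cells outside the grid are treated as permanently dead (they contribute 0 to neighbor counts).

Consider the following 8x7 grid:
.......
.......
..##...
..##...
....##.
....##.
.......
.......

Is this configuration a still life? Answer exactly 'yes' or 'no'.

Compute generation 1 and compare to generation 0 (given above):
Generation 1:
.......
.......
..##...
..#....
.....#.
....##.
.......
.......
Cell (3,3) differs: gen0=1 vs gen1=0 -> NOT a still life.

Answer: no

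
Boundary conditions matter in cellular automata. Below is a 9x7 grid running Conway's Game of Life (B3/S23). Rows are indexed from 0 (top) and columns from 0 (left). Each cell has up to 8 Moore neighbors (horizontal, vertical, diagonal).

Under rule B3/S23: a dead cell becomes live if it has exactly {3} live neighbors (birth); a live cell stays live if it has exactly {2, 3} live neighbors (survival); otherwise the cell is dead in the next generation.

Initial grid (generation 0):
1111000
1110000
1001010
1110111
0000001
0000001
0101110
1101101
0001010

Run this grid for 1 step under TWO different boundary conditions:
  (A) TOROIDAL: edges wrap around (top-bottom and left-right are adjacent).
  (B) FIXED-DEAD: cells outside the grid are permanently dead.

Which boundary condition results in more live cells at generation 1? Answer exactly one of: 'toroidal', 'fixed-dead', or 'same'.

Answer: fixed-dead

Derivation:
Under TOROIDAL boundary, generation 1:
1001101
0000100
0001010
0111100
0100000
1000101
0101000
1100001
0000010
Population = 21

Under FIXED-DEAD boundary, generation 1:
1001000
0000100
0001011
1111101
0100001
0000101
1101001
1100001
0011010
Population = 26

Comparison: toroidal=21, fixed-dead=26 -> fixed-dead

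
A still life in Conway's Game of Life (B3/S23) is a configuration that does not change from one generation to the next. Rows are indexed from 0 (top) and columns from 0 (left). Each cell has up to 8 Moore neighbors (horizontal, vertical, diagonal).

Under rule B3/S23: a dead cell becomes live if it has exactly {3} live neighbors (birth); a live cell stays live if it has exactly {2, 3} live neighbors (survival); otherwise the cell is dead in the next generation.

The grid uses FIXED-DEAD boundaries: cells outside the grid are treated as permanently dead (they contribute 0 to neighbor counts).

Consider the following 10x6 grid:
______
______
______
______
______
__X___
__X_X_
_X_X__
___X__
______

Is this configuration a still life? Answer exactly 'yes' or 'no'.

Compute generation 1 and compare to generation 0 (given above):
Generation 1:
______
______
______
______
______
___X__
_XX___
___XX_
__X___
______
Cell (5,2) differs: gen0=1 vs gen1=0 -> NOT a still life.

Answer: no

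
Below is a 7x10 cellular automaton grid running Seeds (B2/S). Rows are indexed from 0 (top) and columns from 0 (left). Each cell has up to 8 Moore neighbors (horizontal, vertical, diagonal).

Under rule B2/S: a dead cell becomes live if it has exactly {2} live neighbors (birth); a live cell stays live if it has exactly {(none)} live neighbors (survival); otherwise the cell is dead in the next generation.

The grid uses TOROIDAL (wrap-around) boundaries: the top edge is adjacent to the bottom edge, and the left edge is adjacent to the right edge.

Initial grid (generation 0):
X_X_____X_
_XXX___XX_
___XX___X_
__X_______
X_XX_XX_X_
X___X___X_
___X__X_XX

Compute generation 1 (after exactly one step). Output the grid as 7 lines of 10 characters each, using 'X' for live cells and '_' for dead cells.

Simulating step by step:
Generation 0 (given above): 25 live cells
Generation 1: 9 live cells
(generation 1 grid is the final answer)

Answer: ____X_X___
X_________
_________X
______X_X_
__________
__________
__X_XX____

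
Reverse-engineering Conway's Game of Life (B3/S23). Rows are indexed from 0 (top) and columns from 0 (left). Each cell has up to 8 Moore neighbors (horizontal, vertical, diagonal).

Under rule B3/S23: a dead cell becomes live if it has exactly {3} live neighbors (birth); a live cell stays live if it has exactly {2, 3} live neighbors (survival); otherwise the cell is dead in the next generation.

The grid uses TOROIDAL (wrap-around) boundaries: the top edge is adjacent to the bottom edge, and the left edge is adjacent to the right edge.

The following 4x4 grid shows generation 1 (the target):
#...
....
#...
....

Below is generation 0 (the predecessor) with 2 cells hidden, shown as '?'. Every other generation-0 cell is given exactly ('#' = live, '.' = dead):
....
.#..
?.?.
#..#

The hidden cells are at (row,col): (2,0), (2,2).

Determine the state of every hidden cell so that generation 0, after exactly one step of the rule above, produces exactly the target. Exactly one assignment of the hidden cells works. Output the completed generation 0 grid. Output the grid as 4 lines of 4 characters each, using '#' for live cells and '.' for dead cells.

Hidden generation-0 cells (in order): (2,0), (2,2).
A hidden cell only influences target cells in its own 3x3 neighborhood. Try each of the 2^2 = 4 assignments, step the completed generation 0 forward once under B3/S23, and compare with the target:
  (2,0)=. (2,2)=. -> step reproduces the target at every cell -> ACCEPT
  (2,0)=. (2,2)=# -> step gives (2,1)='#' but target has '.' -> reject
  (2,0)=# (2,2)=. -> step gives (2,1)='#' but target has '.' -> reject
  (2,0)=# (2,2)=# -> step gives (1,1)='#' but target has '.' -> reject
Unique solution: (2,0)=dead, (2,2)=dead.
Check: live-neighbor counts of every cell in the completed generation 0:
3222
1010
3222
1111
Applying B3/S23 to generation 0 with these counts gives:
#...
....
#...
....
which matches the target exactly.

Answer: ....
.#..
....
#..#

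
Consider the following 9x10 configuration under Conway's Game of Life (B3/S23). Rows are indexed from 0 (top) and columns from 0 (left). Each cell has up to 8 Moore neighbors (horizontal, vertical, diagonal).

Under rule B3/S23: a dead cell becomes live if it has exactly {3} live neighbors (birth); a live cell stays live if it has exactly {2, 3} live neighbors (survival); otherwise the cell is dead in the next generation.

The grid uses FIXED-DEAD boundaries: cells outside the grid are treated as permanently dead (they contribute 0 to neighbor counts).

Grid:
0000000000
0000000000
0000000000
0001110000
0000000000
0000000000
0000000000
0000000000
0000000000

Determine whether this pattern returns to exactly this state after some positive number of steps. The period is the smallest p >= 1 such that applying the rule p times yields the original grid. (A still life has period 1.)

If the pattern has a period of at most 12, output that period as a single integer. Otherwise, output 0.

Simulating and comparing each generation to the original:
Gen 0 (original, given above): 3 live cells
Gen 1: 3 live cells, differs from original
Gen 2: 3 live cells, MATCHES original -> period = 2

Answer: 2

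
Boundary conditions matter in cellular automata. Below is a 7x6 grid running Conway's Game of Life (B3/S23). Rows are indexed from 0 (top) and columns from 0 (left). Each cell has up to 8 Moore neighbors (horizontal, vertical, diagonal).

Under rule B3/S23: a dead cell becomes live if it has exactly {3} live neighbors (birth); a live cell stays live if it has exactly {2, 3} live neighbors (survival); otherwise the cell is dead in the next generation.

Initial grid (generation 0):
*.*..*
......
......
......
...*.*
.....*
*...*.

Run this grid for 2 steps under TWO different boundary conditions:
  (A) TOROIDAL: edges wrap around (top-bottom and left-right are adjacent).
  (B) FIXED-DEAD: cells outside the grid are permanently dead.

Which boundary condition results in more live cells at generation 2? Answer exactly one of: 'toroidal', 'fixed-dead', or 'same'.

Under TOROIDAL boundary, generation 2:
.*...*
*.....
......
......
.....*
**..*.
....*.
Population = 8

Under FIXED-DEAD boundary, generation 2:
......
......
......
......
......
......
......
Population = 0

Comparison: toroidal=8, fixed-dead=0 -> toroidal

Answer: toroidal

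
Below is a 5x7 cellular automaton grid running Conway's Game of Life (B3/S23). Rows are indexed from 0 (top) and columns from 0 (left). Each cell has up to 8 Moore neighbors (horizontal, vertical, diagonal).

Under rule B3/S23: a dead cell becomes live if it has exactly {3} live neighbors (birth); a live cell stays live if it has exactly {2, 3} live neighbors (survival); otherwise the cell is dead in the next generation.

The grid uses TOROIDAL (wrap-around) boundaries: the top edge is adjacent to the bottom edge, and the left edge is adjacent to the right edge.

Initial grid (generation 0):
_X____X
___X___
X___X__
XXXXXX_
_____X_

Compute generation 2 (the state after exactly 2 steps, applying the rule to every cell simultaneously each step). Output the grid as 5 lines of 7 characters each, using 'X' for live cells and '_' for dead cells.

Simulating step by step:
Generation 0 (given above): 12 live cells
Generation 1: 11 live cells
_______
X______
X____XX
XXXX_X_
___X_X_
Generation 2: 12 live cells
(generation 2 grid is the final answer)

Answer: _______
X______
__X_XX_
XXXX_X_
_X_X__X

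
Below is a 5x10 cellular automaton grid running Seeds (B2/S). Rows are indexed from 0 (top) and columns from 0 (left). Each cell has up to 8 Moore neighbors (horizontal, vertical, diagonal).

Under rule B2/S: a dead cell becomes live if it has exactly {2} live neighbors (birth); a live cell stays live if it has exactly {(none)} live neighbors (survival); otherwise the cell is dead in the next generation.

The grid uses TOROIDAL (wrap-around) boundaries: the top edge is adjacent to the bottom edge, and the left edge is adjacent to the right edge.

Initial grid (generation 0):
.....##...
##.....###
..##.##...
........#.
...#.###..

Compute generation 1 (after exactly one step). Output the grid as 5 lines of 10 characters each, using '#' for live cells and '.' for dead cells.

Simulating step by step:
Generation 0 (given above): 16 live cells
Generation 1: 5 live cells
(generation 1 grid is the final answer)

Answer: .##.......
...#......
....#.....
..........
........#.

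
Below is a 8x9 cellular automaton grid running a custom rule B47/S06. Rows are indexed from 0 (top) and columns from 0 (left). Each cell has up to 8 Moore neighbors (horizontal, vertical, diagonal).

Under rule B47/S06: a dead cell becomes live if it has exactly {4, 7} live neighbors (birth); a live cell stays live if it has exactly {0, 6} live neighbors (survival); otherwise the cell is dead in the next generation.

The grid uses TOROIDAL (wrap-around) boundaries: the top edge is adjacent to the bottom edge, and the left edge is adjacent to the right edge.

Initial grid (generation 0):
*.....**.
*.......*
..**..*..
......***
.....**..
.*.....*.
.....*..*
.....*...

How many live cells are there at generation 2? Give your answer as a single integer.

Answer: 4

Derivation:
Simulating step by step:
Generation 0 (given above): 18 live cells
Generation 1: 7 live cells
........*
.......*.
........*
.....*...
.........
.*....*..
.........
......*..
Generation 2: 4 live cells
.........
.........
.........
.....*...
.........
.*....*..
.........
......*..
Population at generation 2: 4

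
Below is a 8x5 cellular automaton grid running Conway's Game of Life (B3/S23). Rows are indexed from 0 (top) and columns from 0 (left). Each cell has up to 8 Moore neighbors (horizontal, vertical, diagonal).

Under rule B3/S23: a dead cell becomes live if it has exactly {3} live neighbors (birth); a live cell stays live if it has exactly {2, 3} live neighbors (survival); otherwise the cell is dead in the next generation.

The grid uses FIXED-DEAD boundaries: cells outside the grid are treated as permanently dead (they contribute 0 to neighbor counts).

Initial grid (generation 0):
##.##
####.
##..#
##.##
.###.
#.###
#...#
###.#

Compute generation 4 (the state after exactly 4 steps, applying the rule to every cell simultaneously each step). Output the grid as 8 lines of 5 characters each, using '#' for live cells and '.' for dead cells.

Answer: .....
.....
.....
.....
.....
.....
##...
##...

Derivation:
Simulating step by step:
Generation 0 (given above): 28 live cells
Generation 1: 12 live cells
#..##
.....
....#
....#
.....
#...#
#...#
##.#.
Generation 2: 7 live cells
.....
...##
.....
.....
.....
.....
#..##
##...
Generation 3: 4 live cells
.....
.....
.....
.....
.....
.....
##...
##...
Generation 4: 4 live cells
(generation 4 grid is the final answer)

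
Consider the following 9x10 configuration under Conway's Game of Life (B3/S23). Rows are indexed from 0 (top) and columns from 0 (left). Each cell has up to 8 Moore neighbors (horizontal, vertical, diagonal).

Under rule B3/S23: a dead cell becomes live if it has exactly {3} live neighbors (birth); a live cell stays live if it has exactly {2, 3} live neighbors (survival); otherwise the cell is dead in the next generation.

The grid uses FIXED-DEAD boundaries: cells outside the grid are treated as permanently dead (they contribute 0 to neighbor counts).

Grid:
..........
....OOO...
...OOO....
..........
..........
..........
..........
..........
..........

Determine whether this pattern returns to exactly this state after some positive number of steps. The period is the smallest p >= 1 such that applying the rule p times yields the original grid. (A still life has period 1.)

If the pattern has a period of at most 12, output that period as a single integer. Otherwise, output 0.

Simulating and comparing each generation to the original:
Gen 0 (original, given above): 6 live cells
Gen 1: 6 live cells, differs from original
Gen 2: 6 live cells, MATCHES original -> period = 2

Answer: 2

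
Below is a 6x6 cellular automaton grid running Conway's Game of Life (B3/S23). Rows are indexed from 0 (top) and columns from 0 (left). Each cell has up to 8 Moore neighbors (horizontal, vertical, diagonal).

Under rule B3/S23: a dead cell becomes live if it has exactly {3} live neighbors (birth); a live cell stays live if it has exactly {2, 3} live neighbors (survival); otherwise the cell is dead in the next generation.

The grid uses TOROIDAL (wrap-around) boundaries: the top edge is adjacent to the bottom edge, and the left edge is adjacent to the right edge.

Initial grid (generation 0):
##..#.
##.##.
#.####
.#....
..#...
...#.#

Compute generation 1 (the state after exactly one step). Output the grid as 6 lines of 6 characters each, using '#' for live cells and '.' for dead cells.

Simulating step by step:
Generation 0 (given above): 16 live cells
Generation 1: 12 live cells
(generation 1 grid is the final answer)

Answer: .#....
......
......
##..##
..#...
######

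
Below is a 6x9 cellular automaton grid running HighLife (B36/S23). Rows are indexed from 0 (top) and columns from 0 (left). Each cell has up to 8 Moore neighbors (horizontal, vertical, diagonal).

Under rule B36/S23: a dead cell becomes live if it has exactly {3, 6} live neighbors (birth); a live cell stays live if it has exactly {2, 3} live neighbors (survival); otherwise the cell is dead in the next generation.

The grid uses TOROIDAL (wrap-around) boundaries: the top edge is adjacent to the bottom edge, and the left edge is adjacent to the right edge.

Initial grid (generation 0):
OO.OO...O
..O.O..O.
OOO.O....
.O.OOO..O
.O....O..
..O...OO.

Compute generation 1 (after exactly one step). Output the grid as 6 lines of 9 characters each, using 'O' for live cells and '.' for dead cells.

Answer: OO..OOO.O
.O.OOO...
O..O....O
...OOO...
OO.OO.O..
..OO.OOOO

Derivation:
Simulating step by step:
Generation 0 (given above): 22 live cells
Generation 1: 27 live cells
(generation 1 grid is the final answer)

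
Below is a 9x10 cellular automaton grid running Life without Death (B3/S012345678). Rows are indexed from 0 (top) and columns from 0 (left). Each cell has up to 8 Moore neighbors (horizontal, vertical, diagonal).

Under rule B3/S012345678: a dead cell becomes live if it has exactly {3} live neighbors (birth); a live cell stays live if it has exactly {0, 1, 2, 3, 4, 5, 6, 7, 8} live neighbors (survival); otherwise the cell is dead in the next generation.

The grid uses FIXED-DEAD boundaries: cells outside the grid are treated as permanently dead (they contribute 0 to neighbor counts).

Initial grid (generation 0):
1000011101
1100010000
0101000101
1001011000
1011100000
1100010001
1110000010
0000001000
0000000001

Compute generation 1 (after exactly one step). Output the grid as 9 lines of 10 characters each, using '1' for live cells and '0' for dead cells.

Answer: 1100011101
1110110100
0101010101
1001011000
1011101000
1100110001
1110000010
0100001000
0000000001

Derivation:
Simulating step by step:
Generation 0 (given above): 30 live cells
Generation 1: 38 live cells
(generation 1 grid is the final answer)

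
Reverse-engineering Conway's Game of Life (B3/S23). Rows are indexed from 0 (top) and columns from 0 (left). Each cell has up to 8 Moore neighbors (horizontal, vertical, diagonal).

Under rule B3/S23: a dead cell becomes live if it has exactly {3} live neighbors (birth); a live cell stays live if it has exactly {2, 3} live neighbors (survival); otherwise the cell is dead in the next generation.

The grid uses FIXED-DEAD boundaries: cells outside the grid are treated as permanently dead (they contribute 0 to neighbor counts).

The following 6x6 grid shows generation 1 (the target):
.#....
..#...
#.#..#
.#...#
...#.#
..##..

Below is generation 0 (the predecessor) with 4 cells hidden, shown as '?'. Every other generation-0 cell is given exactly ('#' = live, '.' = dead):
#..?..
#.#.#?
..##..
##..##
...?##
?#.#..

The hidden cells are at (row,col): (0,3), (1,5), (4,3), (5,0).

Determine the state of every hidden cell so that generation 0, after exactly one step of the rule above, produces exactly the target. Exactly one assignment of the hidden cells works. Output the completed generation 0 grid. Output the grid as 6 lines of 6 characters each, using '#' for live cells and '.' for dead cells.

Hidden generation-0 cells (in order): (0,3), (1,5), (4,3), (5,0).
A hidden cell only influences target cells in its own 3x3 neighborhood. Try each of the 2^4 = 16 assignments, step the completed generation 0 forward once under B3/S23, and compare with the target:
  (0,3)=. (1,5)=. (4,3)=. (5,0)=. -> step gives (3,2)='#' but target has '.' -> reject
  (0,3)=. (1,5)=. (4,3)=. (5,0)=# -> step gives (3,2)='#' but target has '.' -> reject
  (0,3)=. (1,5)=. (4,3)=# (5,0)=. -> step gives (4,0)='#' but target has '.' -> reject
  (0,3)=. (1,5)=. (4,3)=# (5,0)=# -> step reproduces the target at every cell -> ACCEPT
  (0,3)=. (1,5)=# (4,3)=. (5,0)=. -> step gives (1,4)='#' but target has '.' -> reject
  (0,3)=. (1,5)=# (4,3)=. (5,0)=# -> step gives (1,4)='#' but target has '.' -> reject
  (0,3)=. (1,5)=# (4,3)=# (5,0)=. -> step gives (1,4)='#' but target has '.' -> reject
  (0,3)=. (1,5)=# (4,3)=# (5,0)=# -> step gives (1,4)='#' but target has '.' -> reject
  (0,3)=# (1,5)=. (4,3)=. (5,0)=. -> step gives (0,3)='#' but target has '.' -> reject
  (0,3)=# (1,5)=. (4,3)=. (5,0)=# -> step gives (0,3)='#' but target has '.' -> reject
  (0,3)=# (1,5)=. (4,3)=# (5,0)=. -> step gives (0,3)='#' but target has '.' -> reject
  (0,3)=# (1,5)=. (4,3)=# (5,0)=# -> step gives (0,3)='#' but target has '.' -> reject
  (0,3)=# (1,5)=# (4,3)=. (5,0)=. -> step gives (0,3)='#' but target has '.' -> reject
  (0,3)=# (1,5)=# (4,3)=. (5,0)=# -> step gives (0,3)='#' but target has '.' -> reject
  (0,3)=# (1,5)=# (4,3)=# (5,0)=. -> step gives (0,3)='#' but target has '.' -> reject
  (0,3)=# (1,5)=# (4,3)=# (5,0)=# -> step gives (0,3)='#' but target has '.' -> reject
Unique solution: (0,3)=dead, (1,5)=dead, (4,3)=live, (5,0)=live.
Check: live-neighbor counts of every cell in the completed generation 0:
131211
142411
353443
124553
444353
113242
Applying B3/S23 to generation 0 with these counts gives:
.#....
..#...
#.#..#
.#...#
...#.#
..##..
which matches the target exactly.

Answer: #.....
#.#.#.
..##..
##..##
...###
##.#..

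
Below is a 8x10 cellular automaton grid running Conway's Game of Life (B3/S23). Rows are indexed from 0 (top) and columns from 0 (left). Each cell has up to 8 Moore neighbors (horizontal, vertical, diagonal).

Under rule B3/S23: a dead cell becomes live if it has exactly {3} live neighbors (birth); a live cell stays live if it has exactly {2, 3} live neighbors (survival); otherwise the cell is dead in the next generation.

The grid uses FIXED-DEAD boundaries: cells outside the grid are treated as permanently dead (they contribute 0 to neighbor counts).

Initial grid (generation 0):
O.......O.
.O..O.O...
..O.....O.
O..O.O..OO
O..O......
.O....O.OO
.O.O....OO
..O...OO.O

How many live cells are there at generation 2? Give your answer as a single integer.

Answer: 22

Derivation:
Simulating step by step:
Generation 0 (given above): 26 live cells
Generation 1: 31 live cells
..........
.O.....O..
.OOOOO.OOO
.OOOO...OO
OOO.O..O..
OO.....OOO
.O....O...
..O....O.O
Generation 2: 22 live cells
..........
.O.OO.OO..
O....OOO.O
......O..O
....O..O..
......OOO.
OOO...O..O
..........
Population at generation 2: 22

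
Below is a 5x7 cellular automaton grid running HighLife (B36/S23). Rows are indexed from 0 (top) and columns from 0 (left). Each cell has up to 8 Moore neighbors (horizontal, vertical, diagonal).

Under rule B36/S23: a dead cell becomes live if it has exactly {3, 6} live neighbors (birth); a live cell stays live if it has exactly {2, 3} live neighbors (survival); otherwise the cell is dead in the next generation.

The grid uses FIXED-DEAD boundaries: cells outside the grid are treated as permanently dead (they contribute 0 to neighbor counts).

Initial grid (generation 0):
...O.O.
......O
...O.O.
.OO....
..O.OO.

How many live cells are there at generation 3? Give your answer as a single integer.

Simulating step by step:
Generation 0 (given above): 10 live cells
Generation 1: 9 live cells
.......
.....OO
..O....
.OO..O.
.OOO...
Generation 2: 6 live cells
.......
.......
.OO..OO
.......
.O.O...
Generation 3: 1 live cells
.......
.......
.......
.O.....
.......
Population at generation 3: 1

Answer: 1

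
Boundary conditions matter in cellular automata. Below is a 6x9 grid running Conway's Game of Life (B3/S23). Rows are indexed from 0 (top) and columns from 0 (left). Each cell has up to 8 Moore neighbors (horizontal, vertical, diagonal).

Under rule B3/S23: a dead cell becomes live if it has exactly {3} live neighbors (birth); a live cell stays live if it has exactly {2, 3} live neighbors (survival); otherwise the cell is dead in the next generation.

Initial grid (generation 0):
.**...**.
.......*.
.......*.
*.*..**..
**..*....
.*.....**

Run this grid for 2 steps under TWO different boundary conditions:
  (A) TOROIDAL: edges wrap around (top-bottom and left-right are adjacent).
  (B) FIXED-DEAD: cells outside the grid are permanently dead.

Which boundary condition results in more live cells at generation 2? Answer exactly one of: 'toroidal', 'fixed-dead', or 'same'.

Under TOROIDAL boundary, generation 2:
**....*..
.*....*..
.........
*....*...
*........
*.*.....*
Population = 11

Under FIXED-DEAD boundary, generation 2:
......***
........*
.......**
.*...*...
*....*.*.
**....*..
Population = 14

Comparison: toroidal=11, fixed-dead=14 -> fixed-dead

Answer: fixed-dead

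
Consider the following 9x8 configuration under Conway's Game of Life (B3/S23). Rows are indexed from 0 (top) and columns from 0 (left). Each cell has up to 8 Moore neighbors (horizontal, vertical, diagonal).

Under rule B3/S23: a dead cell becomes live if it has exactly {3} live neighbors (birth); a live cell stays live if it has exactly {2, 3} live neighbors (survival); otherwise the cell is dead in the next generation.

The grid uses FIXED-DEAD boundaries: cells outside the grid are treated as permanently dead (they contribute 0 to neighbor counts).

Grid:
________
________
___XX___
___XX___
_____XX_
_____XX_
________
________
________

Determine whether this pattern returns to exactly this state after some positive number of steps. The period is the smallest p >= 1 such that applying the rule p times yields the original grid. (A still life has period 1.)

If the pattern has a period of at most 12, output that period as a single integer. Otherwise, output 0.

Answer: 2

Derivation:
Simulating and comparing each generation to the original:
Gen 0 (original, given above): 8 live cells
Gen 1: 6 live cells, differs from original
Gen 2: 8 live cells, MATCHES original -> period = 2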